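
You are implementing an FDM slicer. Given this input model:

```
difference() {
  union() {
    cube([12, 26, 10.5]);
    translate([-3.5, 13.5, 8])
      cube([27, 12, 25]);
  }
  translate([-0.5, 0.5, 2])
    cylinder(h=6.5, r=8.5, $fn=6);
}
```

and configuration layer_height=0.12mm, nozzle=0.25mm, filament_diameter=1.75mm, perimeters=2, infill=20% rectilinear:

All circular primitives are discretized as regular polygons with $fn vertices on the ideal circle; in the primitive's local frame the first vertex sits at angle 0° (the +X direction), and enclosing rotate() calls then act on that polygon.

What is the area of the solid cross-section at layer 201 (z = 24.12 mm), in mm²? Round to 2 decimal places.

At z = 24.12 mm: the cube is absent (z outside [0, 10.5]); the cube at (-3.5, 13.5) is present — its section is the full 27×12 rectangle (area 324.00 mm²); Taking the union: only the 27×12 cube at (-3.5, 13.5) is present, so the union is just that shape — area = 324.00 mm²; the cylinder at (-0.5, 0.5) does not reach this height (z outside [2, 8.5]); Subtracting the remaining from the first: none of the subtracted shapes is present at this height, so that combined region is unchanged — area = 324.00 mm². Overall, the cross-section is a single solid region. Net area = 324.00 mm².

324.00 mm²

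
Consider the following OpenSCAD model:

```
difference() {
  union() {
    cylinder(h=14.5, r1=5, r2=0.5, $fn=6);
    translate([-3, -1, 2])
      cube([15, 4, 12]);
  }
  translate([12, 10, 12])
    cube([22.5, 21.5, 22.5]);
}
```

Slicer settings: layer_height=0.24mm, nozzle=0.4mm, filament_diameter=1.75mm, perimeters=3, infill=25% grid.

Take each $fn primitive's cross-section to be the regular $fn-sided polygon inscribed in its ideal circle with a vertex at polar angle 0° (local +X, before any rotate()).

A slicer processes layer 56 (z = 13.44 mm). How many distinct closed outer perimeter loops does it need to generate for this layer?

1

At z = 13.44 mm: the cone contributes a regular 6-gon of circumradius 0.829 (interpolated between r1=5 and r2=0.5 at t=0.927); the 15×4 cube at (-3, -1) contributes its full rectangle; Merging all regions: the cone lies entirely inside the 15×4 cube at (-3, -1), so the union is just the 15×4 cube at (-3, -1) — 1 connected region; the cube at (12, 10) is present — its section is the full 22.5×21.5 rectangle; Subtracting the remaining from the first: starting from the result so far, the 22.5×21.5 cube at (12, 10) misses the remaining region (no effect) — 1 connected region. The result has 1 disconnected region.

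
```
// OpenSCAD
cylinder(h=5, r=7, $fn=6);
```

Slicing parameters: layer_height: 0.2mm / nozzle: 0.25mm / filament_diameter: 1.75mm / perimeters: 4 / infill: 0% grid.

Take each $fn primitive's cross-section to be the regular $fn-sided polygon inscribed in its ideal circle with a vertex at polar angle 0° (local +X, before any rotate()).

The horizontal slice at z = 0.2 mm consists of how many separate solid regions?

1

At z = 0.2 mm: the r=7 cylinder contributes a regular 6-gon of circumradius 7. The result has 1 disconnected region.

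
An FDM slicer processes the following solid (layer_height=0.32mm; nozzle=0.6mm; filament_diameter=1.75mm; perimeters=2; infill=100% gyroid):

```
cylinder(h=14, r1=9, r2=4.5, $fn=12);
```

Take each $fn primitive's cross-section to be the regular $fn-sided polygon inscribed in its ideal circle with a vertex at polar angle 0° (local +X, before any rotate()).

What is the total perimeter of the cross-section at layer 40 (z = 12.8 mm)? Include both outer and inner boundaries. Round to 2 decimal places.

At z = 12.8 mm: the cone: at t=0.914 of its height the radius interpolates to r₁+(r₂−r₁)t = 4.886, giving a regular 12-gon of that circumradius (perimeter = 2·12·4.886·sin(180°/12) = 30.35 mm). Overall, the cross-section is a single solid region. Total boundary length (outer) = 30.35 mm.

30.35 mm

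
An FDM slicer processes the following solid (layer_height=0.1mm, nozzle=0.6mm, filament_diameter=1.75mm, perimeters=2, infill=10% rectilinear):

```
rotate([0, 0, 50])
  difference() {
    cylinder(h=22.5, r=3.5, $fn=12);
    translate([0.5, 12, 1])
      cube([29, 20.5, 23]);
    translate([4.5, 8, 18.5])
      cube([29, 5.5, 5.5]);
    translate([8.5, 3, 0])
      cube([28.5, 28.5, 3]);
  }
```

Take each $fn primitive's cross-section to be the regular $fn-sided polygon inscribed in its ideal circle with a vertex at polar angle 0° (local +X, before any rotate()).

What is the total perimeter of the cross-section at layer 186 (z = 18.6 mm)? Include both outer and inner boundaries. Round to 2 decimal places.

21.74 mm

At z = 18.6 mm: the r=3.5 cylinder contributes a regular 12-gon of circumradius 3.5 (perimeter = 2·12·3.500·sin(180°/12) = 21.74 mm); the cube at (0.5, 12) (footprint 29×20.5) is included at this height (perimeter 99.00 mm); the cube at (4.5, 8) (footprint 29×5.5) is included at this height (perimeter 69.00 mm); the cube at (8.5, 3) is absent (z outside [0, 3]); Taking the first minus the rest: starting from the r=3.5 cylinder, the 29×20.5 cube at (0.5, 12) misses the remaining region (no effect); the 29×5.5 cube at (4.5, 8) misses the remaining region (no effect) — boundary = 21.74 mm; (rotated 50° about Z; rotation is an isometry so areas/perimeters/island counts are preserved). Overall, the cross-section is a single solid region. Total boundary length (outer) = 21.74 mm.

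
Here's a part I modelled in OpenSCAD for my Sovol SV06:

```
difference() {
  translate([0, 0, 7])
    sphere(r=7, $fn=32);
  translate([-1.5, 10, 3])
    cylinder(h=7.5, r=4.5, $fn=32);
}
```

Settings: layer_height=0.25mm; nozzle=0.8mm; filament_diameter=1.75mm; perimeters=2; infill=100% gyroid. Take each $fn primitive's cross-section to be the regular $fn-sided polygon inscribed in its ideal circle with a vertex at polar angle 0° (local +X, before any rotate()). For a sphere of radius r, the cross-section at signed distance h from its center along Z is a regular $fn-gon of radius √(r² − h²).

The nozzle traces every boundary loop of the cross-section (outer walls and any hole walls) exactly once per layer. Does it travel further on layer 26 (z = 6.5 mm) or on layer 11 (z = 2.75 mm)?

layer 26 (z = 6.5 mm)

Layer 26 (z = 6.5): the sphere: section is a regular 32-gon, circumradius = √(r²−h²) = √(7²−0.5²) = 6.982 (perimeter = 2·32·6.982·sin(180°/32) = 43.80 mm); the r=4.5 cylinder at (-1.5, 10) contributes a regular 32-gon of circumradius 4.5 (perimeter = 2·32·4.500·sin(180°/32) = 28.23 mm); After the difference (first − rest): starting from the r=7 sphere, the r=4.5 cylinder at (-1.5, 10) partially overlaps it — only the 4.69 mm² overlap (of its 63.21 mm²) is removed, clipping the outline — boundary = 44.01 mm. So its perimeter = 44.01 mm. Layer 11 (z = 2.75): the sphere: section is a regular 32-gon, circumradius = √(r²−h²) = √(7²−4.25²) = 5.562 (perimeter = 2·32·5.562·sin(180°/32) = 34.89 mm); the cylinder at (-1.5, 10) does not reach this height (z outside [3, 10.5]); Taking the first minus the rest: none of the subtracted shapes is present at this height, so the r=7 sphere is unchanged — boundary = 34.89 mm. So its perimeter = 34.89 mm. Layer 26 is larger (44.01 vs 34.89 mm).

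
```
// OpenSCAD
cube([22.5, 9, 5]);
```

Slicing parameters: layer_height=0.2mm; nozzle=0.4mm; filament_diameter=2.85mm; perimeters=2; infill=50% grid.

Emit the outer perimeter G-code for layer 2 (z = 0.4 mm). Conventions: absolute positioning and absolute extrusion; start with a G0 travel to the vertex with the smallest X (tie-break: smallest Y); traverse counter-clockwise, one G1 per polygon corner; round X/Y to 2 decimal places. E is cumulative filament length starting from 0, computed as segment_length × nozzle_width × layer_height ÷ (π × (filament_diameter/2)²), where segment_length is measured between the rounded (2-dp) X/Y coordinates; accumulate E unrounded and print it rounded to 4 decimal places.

At z = 0.4 mm: the 22.5×9 cube contributes its full rectangle. The outline is a single polygon with 4 vertices. Extrusion per mm of travel: 0.4 × 0.2 / (π × 1.425²) = 0.012540. Accumulating E over each segment gives final E = 0.7900.

G0 X0.00 Y0.00 Z0.40
G1 X22.50 Y0.00 E0.2822
G1 X22.50 Y9.00 E0.3950
G1 X0.00 Y9.00 E0.6772
G1 X0.00 Y0.00 E0.7900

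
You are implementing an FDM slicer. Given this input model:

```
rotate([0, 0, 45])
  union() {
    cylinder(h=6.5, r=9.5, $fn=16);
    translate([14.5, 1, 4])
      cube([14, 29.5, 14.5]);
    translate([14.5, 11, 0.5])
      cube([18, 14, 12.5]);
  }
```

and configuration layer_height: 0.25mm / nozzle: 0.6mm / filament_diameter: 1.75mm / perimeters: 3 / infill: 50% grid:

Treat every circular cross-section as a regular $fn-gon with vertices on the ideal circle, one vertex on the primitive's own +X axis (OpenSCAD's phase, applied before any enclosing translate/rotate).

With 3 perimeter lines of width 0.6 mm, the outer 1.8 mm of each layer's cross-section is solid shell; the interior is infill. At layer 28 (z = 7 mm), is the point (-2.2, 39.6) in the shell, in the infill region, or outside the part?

shell

At z = 7 mm: the cylinder does not reach this height (z outside [0, 6.5]); the cube at (14.5, 1) is present — its section is the full 14×29.5 rectangle; the 18×14 cube at (14.5, 11) contributes its full rectangle; Merging all regions: the regions partially overlap (shared area 196.00 mm²), so overlapping operands fuse into one piece — 1 connected region; (whole slice rotated 45° about Z — lengths, areas and connectivity unchanged). Overall, the cross-section is a single solid region. Undo the 45° rotation: the query point maps to (26.446, 29.557) in the un-rotated model frame. The nearest boundary edge runs (14.50, 30.50)→(28.50, 30.50); distance from the point to it = 0.94 mm. The point is inside the cross-section, 0.94 mm from the nearest boundary — within the 1.8 mm shell band (3 × 0.6).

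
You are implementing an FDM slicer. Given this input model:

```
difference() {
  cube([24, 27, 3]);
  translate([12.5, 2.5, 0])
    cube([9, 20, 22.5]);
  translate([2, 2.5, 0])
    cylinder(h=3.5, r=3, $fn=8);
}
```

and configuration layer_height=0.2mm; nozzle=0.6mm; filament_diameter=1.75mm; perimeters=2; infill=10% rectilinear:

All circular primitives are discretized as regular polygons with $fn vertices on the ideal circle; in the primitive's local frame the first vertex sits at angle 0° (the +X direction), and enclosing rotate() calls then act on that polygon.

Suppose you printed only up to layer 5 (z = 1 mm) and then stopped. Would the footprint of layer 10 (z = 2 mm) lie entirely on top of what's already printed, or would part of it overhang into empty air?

entirely on top

Compare the two slices. At z = 1: the cube (footprint 24×27) is included at this height (area 648.00 mm²); the cube at (12.5, 2.5) (footprint 9×20) is included at this height (area 180.00 mm²); the r=3 cylinder at (2, 2.5) gives a regular 8-gon of circumradius 3 (constant along its height) (area = (8/2)·3.000²·sin(360°/8) = 25.46 mm²); After the difference (first − rest): starting from the 24×27 cube (648.00 mm²), the 9×20 cube at (12.5, 2.5) lies wholly inside it (removes its full 180.00 mm² and its 58.00 mm outline becomes a hole wall); the r=3 cylinder at (2, 2.5) partially overlaps it — only the 22.47 mm² overlap (of its 25.46 mm²) is removed, clipping the outline — area = 445.53 mm². At z = 2: the cube (footprint 24×27) is included at this height (area 648.00 mm²); the cube at (12.5, 2.5) is present — its section is the full 9×20 rectangle (area 180.00 mm²); the r=3 cylinder at (2, 2.5) gives a regular 8-gon of circumradius 3 (constant along its height) (area = (8/2)·3.000²·sin(360°/8) = 25.46 mm²); Taking the first minus the rest: starting from the 24×27 cube (648.00 mm²), the 9×20 cube at (12.5, 2.5) lies wholly inside it (removes its full 180.00 mm² and its 58.00 mm outline becomes a hole wall); the r=3 cylinder at (2, 2.5) partially overlaps it — only the 22.47 mm² overlap (of its 25.46 mm²) is removed, clipping the outline — area = 445.53 mm². Checking containment: the cross-section at z = 2 is a subset of the cross-section at z = 1.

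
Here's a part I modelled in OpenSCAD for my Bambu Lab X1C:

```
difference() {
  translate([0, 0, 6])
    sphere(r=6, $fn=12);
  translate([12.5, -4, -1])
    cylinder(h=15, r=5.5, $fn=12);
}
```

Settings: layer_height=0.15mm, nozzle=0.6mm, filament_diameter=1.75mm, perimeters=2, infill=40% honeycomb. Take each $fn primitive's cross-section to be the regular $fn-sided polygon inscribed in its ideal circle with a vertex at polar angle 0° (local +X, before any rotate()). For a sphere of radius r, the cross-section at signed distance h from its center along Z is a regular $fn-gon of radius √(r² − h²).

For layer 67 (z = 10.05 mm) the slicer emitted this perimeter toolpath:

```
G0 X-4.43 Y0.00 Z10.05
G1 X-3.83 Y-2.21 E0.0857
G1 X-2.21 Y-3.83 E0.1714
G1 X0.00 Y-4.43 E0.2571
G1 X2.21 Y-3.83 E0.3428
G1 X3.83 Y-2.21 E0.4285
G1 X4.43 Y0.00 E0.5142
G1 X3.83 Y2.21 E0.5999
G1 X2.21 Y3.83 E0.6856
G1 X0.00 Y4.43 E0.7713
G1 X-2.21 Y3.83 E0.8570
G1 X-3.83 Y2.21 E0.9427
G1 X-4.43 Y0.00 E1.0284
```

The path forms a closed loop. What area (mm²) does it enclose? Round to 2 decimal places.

58.73 mm²

Apply the shoelace formula to the sequence of (X, Y) vertices; enclosed area = 58.73 mm².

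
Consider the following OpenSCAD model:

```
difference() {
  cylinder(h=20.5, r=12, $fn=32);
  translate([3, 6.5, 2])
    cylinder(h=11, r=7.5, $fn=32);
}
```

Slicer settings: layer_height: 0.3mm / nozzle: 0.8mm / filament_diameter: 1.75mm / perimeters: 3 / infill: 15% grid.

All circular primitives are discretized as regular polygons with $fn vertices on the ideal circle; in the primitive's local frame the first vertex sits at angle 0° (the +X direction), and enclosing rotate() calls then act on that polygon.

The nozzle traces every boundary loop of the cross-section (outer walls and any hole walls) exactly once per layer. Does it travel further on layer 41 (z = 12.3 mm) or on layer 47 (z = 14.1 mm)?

layer 41 (z = 12.3 mm)

Layer 41 (z = 12.3): the r=12 cylinder contributes a regular 32-gon of circumradius 12 (perimeter = 2·32·12.000·sin(180°/32) = 75.28 mm); the r=7.5 cylinder at (3, 6.5) contributes a regular 32-gon of circumradius 7.5 (perimeter = 2·32·7.500·sin(180°/32) = 47.05 mm); Subtracting the remaining from the first: starting from the r=12 cylinder, the r=7.5 cylinder at (3, 6.5) partially overlaps it — only the 146.58 mm² overlap (of its 175.58 mm²) is removed, clipping the outline — boundary = 88.88 mm. So its perimeter = 88.88 mm. Layer 47 (z = 14.1): the cylinder: section is a regular 32-gon, circumradius r=12 (perimeter = 2·32·12.000·sin(180°/32) = 75.28 mm); the cylinder at (3, 6.5) is absent (z outside [2, 13]); Taking the first minus the rest: none of the subtracted shapes is present at this height, so the r=12 cylinder is unchanged — boundary = 75.28 mm. So its perimeter = 75.28 mm. Layer 41 is larger (88.88 vs 75.28 mm).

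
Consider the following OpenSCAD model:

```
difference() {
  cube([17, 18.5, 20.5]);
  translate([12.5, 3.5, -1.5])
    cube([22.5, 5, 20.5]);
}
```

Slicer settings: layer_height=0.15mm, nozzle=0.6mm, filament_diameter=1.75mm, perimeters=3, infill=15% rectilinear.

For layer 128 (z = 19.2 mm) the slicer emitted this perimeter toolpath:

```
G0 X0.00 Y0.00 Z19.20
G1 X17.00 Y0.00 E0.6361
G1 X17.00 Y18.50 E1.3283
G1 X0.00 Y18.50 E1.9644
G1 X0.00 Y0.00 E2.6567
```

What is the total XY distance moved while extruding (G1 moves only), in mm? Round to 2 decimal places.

71.00 mm

Sum the Euclidean lengths of each G1 segment: total = 71.00 mm.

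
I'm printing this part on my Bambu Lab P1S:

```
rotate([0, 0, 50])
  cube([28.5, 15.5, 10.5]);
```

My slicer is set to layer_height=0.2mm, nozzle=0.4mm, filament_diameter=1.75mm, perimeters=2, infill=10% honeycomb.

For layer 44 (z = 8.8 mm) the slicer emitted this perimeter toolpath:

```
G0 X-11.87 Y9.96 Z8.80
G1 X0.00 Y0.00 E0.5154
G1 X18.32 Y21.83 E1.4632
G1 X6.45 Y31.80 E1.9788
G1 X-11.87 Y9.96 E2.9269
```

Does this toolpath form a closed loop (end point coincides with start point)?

yes

Start point (G0): (-11.87, 9.96). End point (last G1): the path returns to the start — closed.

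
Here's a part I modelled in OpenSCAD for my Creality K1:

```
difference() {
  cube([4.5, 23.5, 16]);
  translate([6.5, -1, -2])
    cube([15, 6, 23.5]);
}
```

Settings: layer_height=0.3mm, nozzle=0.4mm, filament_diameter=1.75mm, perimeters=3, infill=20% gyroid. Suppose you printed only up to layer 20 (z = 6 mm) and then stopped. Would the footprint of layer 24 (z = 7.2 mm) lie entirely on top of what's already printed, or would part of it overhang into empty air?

Compare the two slices. At z = 6: the cube (footprint 4.5×23.5) is included at this height (area 105.75 mm²); the 15×6 cube at (6.5, -1) contributes its full rectangle (area 90.00 mm²); Taking the first minus the rest: starting from the 4.5×23.5 cube (105.75 mm²), the 15×6 cube at (6.5, -1) misses the remaining region (no effect) — area = 105.75 mm². At z = 7.2: the cube (footprint 4.5×23.5) is included at this height (area 105.75 mm²); the cube at (6.5, -1) (footprint 15×6) is included at this height (area 90.00 mm²); Taking the first minus the rest: starting from the 4.5×23.5 cube (105.75 mm²), the 15×6 cube at (6.5, -1) misses the remaining region (no effect) — area = 105.75 mm². Checking containment: the cross-section at z = 7.2 is a subset of the cross-section at z = 6.

entirely on top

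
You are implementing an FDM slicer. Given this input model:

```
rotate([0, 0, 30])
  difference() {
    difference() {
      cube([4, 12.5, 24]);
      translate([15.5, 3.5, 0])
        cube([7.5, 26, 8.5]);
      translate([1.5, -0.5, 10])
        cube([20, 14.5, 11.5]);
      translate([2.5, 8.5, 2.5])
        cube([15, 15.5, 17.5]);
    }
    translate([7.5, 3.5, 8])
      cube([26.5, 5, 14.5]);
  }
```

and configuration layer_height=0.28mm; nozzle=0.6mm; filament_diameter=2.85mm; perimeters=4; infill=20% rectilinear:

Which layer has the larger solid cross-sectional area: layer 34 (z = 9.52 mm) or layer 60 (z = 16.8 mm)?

Layer 34 (z = 9.52): the cube (footprint 4×12.5) is included at this height (area 50.00 mm²); the cube at (15.5, 3.5) is not intersected at this z (z outside [0, 8.5]); the cube at (1.5, -0.5) is not intersected at this z (z outside [10, 21.5]); the 15×15.5 cube at (2.5, 8.5) contributes its full rectangle (area 232.50 mm²); Taking the first minus the rest: starting from the 4×12.5 cube (50.00 mm²), the 15×15.5 cube at (2.5, 8.5) partially overlaps it — only the 6.00 mm² overlap (of its 232.50 mm²) is removed, clipping the outline — area = 44.00 mm²; the 26.5×5 cube at (7.5, 3.5) contributes its full rectangle (area 132.50 mm²); Subtracting the remaining from the first: starting from the result so far (44.00 mm²), the 26.5×5 cube at (7.5, 3.5) misses the remaining region (no effect) — area = 44.00 mm²; (whole slice rotated 30° about Z — lengths, areas and connectivity unchanged). So its area = 44.00 mm². Layer 60 (z = 16.8): the cube (footprint 4×12.5) is included at this height (area 50.00 mm²); the cube at (15.5, 3.5) does not reach this height (z outside [0, 8.5]); the cube at (1.5, -0.5) (footprint 20×14.5) is included at this height (area 290.00 mm²); the 15×15.5 cube at (2.5, 8.5) contributes its full rectangle (area 232.50 mm²); Subtracting the remaining from the first: starting from the 4×12.5 cube (50.00 mm²), the 20×14.5 cube at (1.5, -0.5) partially overlaps it — only the 31.25 mm² overlap (of its 290.00 mm²) is removed, clipping the outline; the 15×15.5 cube at (2.5, 8.5) misses the remaining region (no effect) — area = 18.75 mm²; the cube at (7.5, 3.5) is present — its section is the full 26.5×5 rectangle (area 132.50 mm²); After the difference (first − rest): starting from the result so far (18.75 mm²), the 26.5×5 cube at (7.5, 3.5) misses the remaining region (no effect) — area = 18.75 mm²; (rotated 30° about Z; rotation is an isometry so areas/perimeters/island counts are preserved). So its area = 18.75 mm². Layer 34 is larger (44.00 vs 18.75 mm²).

layer 34 (z = 9.52 mm)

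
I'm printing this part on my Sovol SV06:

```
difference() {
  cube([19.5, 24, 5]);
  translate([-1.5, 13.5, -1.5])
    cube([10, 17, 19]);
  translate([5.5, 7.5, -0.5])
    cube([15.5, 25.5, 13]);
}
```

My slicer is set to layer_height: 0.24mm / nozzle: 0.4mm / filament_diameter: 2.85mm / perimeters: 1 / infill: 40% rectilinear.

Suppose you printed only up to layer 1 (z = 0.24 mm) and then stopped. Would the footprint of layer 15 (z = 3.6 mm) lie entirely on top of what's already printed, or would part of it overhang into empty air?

Compare the two slices. At z = 0.24: the cube is present — its section is the full 19.5×24 rectangle (area 468.00 mm²); the cube at (-1.5, 13.5) is present — its section is the full 10×17 rectangle (area 170.00 mm²); the cube at (5.5, 7.5) (footprint 15.5×25.5) is included at this height (area 395.25 mm²); Taking the first minus the rest: starting from the 19.5×24 cube (468.00 mm²), the 10×17 cube at (-1.5, 13.5) partially overlaps it — only the 89.25 mm² overlap (of its 170.00 mm²) is removed, clipping the outline; the 15.5×25.5 cube at (5.5, 7.5) partially overlaps it — only the 199.50 mm² overlap (of its 395.25 mm²) is removed, clipping the outline — area = 179.25 mm². At z = 3.6: the 19.5×24 cube contributes its full rectangle (area 468.00 mm²); the cube at (-1.5, 13.5) is present — its section is the full 10×17 rectangle (area 170.00 mm²); the cube at (5.5, 7.5) is present — its section is the full 15.5×25.5 rectangle (area 395.25 mm²); Taking the first minus the rest: starting from the 19.5×24 cube (468.00 mm²), the 10×17 cube at (-1.5, 13.5) partially overlaps it — only the 89.25 mm² overlap (of its 170.00 mm²) is removed, clipping the outline; the 15.5×25.5 cube at (5.5, 7.5) partially overlaps it — only the 199.50 mm² overlap (of its 395.25 mm²) is removed, clipping the outline — area = 179.25 mm². Checking containment: the cross-section at z = 3.6 is a subset of the cross-section at z = 0.24.

entirely on top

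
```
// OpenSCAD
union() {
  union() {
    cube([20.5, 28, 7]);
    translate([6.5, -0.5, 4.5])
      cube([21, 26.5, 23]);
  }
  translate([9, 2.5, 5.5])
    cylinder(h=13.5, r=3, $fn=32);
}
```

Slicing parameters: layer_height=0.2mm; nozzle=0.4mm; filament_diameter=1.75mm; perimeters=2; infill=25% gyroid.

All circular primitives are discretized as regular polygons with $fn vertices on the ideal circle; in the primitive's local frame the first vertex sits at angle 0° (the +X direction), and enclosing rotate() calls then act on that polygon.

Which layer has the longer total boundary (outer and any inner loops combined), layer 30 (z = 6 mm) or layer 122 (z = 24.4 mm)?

layer 30 (z = 6 mm)

Layer 30 (z = 6): the cube is present — its section is the full 20.5×28 rectangle (perimeter 97.00 mm); the 21×26.5 cube at (6.5, -0.5) contributes its full rectangle (perimeter 95.00 mm); Taking the union: the regions partially overlap (shared area 364.00 mm²), so the edge portions inside another operand are dropped and the merged outline is re-measured after clipping — boundary = 112.00 mm; the r=3 cylinder at (9, 2.5) gives a regular 32-gon of circumradius 3 (constant along its height) (perimeter = 2·32·3.000·sin(180°/32) = 18.82 mm); Taking the union: the r=3 cylinder at (9, 2.5) lies entirely inside that combined region, so the union is just that combined region — boundary = 112.00 mm. So its perimeter = 112.00 mm. Layer 122 (z = 24.4): the cube is not intersected at this z (z outside [0, 7]); the cube at (6.5, -0.5) is present — its section is the full 21×26.5 rectangle (perimeter 95.00 mm); Taking the union: only the 21×26.5 cube at (6.5, -0.5) is present, so the union is just that shape — boundary = 95.00 mm; the cylinder at (9, 2.5) is absent (z outside [5.5, 19]); Combining (union): only that combined region is present, so the union is just that shape — boundary = 95.00 mm. So its perimeter = 95.00 mm. Layer 30 is larger (112.00 vs 95.00 mm).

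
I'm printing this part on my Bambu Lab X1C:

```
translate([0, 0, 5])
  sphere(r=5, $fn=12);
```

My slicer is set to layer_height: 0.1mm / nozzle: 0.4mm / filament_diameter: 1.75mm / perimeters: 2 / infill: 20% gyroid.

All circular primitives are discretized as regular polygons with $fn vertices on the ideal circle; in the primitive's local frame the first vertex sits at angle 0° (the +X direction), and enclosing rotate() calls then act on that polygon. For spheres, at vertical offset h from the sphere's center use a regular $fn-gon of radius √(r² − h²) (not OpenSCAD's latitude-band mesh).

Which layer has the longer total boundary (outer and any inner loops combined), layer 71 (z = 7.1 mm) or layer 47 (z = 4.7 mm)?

layer 47 (z = 4.7 mm)

Layer 71 (z = 7.1): the r=5 sphere contributes a regular 12-gon of circumradius √(5²−2.1²) = 4.538 (perimeter = 2·12·4.538·sin(180°/12) = 28.19 mm). So its perimeter = 28.19 mm. Layer 47 (z = 4.7): the r=5 sphere slices to a regular 12-gon of circumradius 4.991 (√(r²−h²) with h=0.3 from center) (perimeter = 2·12·4.991·sin(180°/12) = 31.00 mm). So its perimeter = 31.00 mm. Layer 47 is larger (31.00 vs 28.19 mm).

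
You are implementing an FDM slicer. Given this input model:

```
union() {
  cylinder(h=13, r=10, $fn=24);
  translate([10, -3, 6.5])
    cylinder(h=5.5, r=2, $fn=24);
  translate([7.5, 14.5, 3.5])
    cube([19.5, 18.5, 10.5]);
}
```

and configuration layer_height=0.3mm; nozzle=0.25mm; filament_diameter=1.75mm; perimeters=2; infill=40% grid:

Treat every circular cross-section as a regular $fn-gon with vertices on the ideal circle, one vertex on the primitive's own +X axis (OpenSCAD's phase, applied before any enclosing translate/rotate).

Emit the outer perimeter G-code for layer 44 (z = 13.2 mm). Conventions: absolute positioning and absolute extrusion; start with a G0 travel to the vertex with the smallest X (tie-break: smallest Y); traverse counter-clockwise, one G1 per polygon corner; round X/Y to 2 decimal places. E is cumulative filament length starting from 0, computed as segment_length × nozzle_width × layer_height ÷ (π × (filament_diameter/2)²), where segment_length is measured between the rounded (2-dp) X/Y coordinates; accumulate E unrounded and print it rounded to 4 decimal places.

G0 X7.50 Y14.50 Z13.20
G1 X27.00 Y14.50 E0.6080
G1 X27.00 Y33.00 E1.1849
G1 X7.50 Y33.00 E1.7929
G1 X7.50 Y14.50 E2.3698

At z = 13.2 mm: the cylinder does not reach this height (z outside [0, 13]); the cylinder at (10, -3) is not intersected at this z (z outside [6.5, 12]); the 19.5×18.5 cube at (7.5, 14.5) contributes its full rectangle; Merging all regions: only the 19.5×18.5 cube at (7.5, 14.5) is present, so the union is just that shape — 1 connected region. The outline is a single polygon with 4 vertices. Extrusion per mm of travel: 0.25 × 0.3 / (π × 0.875²) = 0.031181. Accumulating E over each segment gives final E = 2.3698.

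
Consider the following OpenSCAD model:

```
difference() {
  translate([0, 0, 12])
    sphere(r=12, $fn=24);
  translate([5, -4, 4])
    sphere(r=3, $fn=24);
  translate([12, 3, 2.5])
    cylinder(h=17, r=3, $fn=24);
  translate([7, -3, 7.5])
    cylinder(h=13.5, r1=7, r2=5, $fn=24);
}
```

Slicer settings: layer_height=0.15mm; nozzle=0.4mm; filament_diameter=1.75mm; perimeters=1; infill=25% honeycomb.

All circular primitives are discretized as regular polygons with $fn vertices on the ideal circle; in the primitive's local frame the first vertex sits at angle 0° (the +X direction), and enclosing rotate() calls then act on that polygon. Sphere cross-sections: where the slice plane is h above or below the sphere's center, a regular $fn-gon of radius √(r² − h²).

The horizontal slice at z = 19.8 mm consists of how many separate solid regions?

At z = 19.8 mm: the r=12 sphere slices to a regular 24-gon of circumradius 9.119 (√(r²−h²) with h=7.8 from center); the sphere at (5, -4) does not reach this height (|z−center|=15.800 > r=3); the cylinder at (12, 3) is not intersected at this z (z outside [2.5, 19.5]); the cone at (7, -3): at t=0.911 of its height the radius interpolates to r₁+(r₂−r₁)t = 5.178, giving a regular 24-gon of that circumradius; After the difference (first − rest): starting from the r=12 sphere, the cone at (7, -3) partially overlaps it — only the 51.27 mm² overlap (of its 83.27 mm²) is removed, clipping the outline — 1 connected region. The result has 1 disconnected region.

1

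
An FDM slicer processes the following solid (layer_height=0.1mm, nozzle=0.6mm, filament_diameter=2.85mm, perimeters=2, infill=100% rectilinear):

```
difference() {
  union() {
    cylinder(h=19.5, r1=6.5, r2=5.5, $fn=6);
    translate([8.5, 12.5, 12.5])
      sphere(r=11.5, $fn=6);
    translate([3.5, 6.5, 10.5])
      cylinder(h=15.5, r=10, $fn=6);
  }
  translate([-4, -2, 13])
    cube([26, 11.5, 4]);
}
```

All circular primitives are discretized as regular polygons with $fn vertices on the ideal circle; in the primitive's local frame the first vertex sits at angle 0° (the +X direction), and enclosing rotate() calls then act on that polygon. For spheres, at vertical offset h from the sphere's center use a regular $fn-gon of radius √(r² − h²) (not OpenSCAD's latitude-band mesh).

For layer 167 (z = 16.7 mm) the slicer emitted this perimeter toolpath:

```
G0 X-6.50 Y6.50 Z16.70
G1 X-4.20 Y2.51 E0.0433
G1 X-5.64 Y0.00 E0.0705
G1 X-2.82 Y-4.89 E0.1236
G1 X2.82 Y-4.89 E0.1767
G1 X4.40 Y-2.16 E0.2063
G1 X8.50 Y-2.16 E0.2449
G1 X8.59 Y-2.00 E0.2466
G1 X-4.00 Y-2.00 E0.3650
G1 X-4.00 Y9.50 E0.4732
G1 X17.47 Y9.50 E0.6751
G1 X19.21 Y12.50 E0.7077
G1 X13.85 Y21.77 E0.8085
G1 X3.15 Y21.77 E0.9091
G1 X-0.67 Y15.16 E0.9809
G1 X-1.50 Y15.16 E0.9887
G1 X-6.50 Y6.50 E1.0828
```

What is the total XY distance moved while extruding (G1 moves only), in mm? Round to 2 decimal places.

115.12 mm

Sum the Euclidean lengths of each G1 segment: total = 115.12 mm.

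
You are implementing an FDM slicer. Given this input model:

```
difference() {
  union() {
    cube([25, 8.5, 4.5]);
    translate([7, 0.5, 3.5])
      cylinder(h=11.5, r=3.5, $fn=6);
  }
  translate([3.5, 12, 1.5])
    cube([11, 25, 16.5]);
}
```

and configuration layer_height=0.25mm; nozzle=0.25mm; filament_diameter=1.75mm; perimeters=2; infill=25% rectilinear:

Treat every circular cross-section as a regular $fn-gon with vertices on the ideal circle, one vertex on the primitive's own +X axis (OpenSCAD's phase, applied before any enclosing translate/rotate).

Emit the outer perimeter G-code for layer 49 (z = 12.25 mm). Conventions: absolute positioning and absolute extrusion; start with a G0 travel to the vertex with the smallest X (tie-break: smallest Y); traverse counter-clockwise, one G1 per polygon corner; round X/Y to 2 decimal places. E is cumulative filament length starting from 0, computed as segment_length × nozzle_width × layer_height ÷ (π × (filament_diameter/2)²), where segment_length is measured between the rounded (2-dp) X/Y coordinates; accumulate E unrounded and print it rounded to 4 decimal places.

At z = 12.25 mm: the cube does not reach this height (z outside [0, 4.5]); the r=3.5 cylinder at (7, 0.5) contributes a regular 6-gon of circumradius 3.5; Merging all regions: only the r=3.5 cylinder at (7, 0.5) is present, so the union is just that shape — 1 connected region; the 11×25 cube at (3.5, 12) contributes its full rectangle; After the difference (first − rest): starting from the result so far, the 11×25 cube at (3.5, 12) misses the remaining region (no effect) — 1 connected region. The outline is a single polygon with 6 vertices. Extrusion per mm of travel: 0.25 × 0.25 / (π × 0.875²) = 0.025984. Accumulating E over each segment gives final E = 0.5456.

G0 X3.50 Y0.50 Z12.25
G1 X5.25 Y-2.53 E0.0909
G1 X8.75 Y-2.53 E0.1819
G1 X10.50 Y0.50 E0.2728
G1 X8.75 Y3.53 E0.3637
G1 X5.25 Y3.53 E0.4547
G1 X3.50 Y0.50 E0.5456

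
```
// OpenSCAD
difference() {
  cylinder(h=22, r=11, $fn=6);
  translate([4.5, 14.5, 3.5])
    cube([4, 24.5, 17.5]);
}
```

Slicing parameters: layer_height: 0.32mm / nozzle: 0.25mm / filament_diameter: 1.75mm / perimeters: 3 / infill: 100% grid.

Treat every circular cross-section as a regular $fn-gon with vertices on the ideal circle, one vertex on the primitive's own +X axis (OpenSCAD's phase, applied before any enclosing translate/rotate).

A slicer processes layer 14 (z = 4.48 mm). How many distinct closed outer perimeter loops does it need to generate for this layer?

1

At z = 4.48 mm: the r=11 cylinder gives a regular 6-gon of circumradius 11 (constant along its height); the cube at (4.5, 14.5) is present — its section is the full 4×24.5 rectangle; After the difference (first − rest): starting from the r=11 cylinder, the 4×24.5 cube at (4.5, 14.5) misses the remaining region (no effect) — 1 connected region. The result has 1 disconnected region.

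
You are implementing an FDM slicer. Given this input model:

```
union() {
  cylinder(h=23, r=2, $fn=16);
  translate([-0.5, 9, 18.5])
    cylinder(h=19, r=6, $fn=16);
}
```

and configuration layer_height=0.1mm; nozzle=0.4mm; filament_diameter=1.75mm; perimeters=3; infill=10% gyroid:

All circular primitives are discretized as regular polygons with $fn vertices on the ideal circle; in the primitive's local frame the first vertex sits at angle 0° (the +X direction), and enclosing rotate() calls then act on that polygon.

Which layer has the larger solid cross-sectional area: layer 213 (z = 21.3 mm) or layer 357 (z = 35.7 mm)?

layer 213 (z = 21.3 mm)

Layer 213 (z = 21.3): the r=2 cylinder gives a regular 16-gon of circumradius 2 (constant along its height) (area = (16/2)·2.000²·sin(360°/16) = 12.25 mm²); the r=6 cylinder at (-0.5, 9) contributes a regular 16-gon of circumradius 6 (area = (16/2)·6.000²·sin(360°/16) = 110.21 mm²); Combining (union): the 2 present regions are separate (no shared area or edge), so areas and boundary lengths simply add and each stays a separate island — area = 122.46 mm². So its area = 122.46 mm². Layer 357 (z = 35.7): the cylinder is absent (z outside [0, 23]); the r=6 cylinder at (-0.5, 9) gives a regular 16-gon of circumradius 6 (constant along its height) (area = (16/2)·6.000²·sin(360°/16) = 110.21 mm²); Merging all regions: only the r=6 cylinder at (-0.5, 9) is present, so the union is just that shape — area = 110.21 mm². So its area = 110.21 mm². Layer 213 is larger (122.46 vs 110.21 mm²).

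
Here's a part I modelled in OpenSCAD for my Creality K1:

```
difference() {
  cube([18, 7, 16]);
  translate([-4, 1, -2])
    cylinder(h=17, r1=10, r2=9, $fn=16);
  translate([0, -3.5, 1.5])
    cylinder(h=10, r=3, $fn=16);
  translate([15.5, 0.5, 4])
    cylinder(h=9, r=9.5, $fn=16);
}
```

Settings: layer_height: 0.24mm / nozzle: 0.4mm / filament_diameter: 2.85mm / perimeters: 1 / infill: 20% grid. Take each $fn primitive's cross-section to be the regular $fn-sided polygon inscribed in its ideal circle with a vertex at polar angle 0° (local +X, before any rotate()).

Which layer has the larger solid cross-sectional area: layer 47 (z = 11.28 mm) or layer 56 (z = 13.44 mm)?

layer 56 (z = 13.44 mm)

Layer 47 (z = 11.28): the cube (footprint 18×7) is included at this height (area 126.00 mm²); the cone at (-4, 1) contributes a regular 16-gon of circumradius 9.219 (interpolated between r1=10 and r2=9 at t=0.781) (area = (16/2)·9.219²·sin(360°/16) = 260.18 mm²); the r=3 cylinder at (0, -3.5) gives a regular 16-gon of circumradius 3 (constant along its height) (area = (16/2)·3.000²·sin(360°/16) = 27.55 mm²); the r=9.5 cylinder at (15.5, 0.5) gives a regular 16-gon of circumradius 9.5 (constant along its height) (area = (16/2)·9.500²·sin(360°/16) = 276.30 mm²); Taking the first minus the rest: starting from the 18×7 cube (126.00 mm²), the cone at (-4, 1) partially overlaps it — only the 31.42 mm² overlap (of its 260.18 mm²) is removed, clipping the outline; the r=3 cylinder at (0, -3.5) misses the remaining region (no effect); the r=9.5 cylinder at (15.5, 0.5) partially overlaps it — only the 77.85 mm² overlap (of its 276.30 mm²) is removed, clipping the outline — area = 16.73 mm². So its area = 16.73 mm². Layer 56 (z = 13.44): the cube is present — its section is the full 18×7 rectangle (area 126.00 mm²); the cone at (-4, 1): at t=0.908 of its height the radius interpolates to r₁+(r₂−r₁)t = 9.092, giving a regular 16-gon of that circumradius (area = (16/2)·9.092²·sin(360°/16) = 253.06 mm²); the cylinder at (0, -3.5) is not intersected at this z (z outside [1.5, 11.5]); the cylinder at (15.5, 0.5) is not intersected at this z (z outside [4, 13]); Taking the first minus the rest: starting from the 18×7 cube (126.00 mm²), the cone at (-4, 1) partially overlaps it — only the 30.47 mm² overlap (of its 253.06 mm²) is removed, clipping the outline — area = 95.53 mm². So its area = 95.53 mm². Layer 56 is larger (95.53 vs 16.73 mm²).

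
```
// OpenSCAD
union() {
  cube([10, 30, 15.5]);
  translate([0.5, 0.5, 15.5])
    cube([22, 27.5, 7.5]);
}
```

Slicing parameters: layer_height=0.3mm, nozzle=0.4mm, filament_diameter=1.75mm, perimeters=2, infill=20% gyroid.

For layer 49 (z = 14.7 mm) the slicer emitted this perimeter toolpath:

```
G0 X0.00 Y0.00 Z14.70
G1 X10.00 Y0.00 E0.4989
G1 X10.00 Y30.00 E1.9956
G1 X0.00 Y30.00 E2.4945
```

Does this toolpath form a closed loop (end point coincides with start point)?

no

Start point (G0): (0.00, 0.00). End point (last G1): the path does not return to the start — open.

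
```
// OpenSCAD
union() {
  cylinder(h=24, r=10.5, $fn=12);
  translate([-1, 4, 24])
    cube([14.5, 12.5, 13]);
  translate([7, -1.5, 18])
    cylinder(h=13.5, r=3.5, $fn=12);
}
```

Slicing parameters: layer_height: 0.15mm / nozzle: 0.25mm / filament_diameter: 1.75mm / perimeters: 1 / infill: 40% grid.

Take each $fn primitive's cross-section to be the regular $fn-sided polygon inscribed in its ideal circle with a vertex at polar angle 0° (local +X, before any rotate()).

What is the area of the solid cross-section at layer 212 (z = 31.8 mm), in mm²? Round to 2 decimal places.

181.25 mm²

At z = 31.8 mm: the cylinder is not intersected at this z (z outside [0, 24]); the cube at (-1, 4) (footprint 14.5×12.5) is included at this height (area 181.25 mm²); the cylinder at (7, -1.5) is absent (z outside [18, 31.5]); Merging all regions: only the 14.5×12.5 cube at (-1, 4) is present, so the union is just that shape — area = 181.25 mm². Overall, the cross-section is a single solid region. Net area = 181.25 mm².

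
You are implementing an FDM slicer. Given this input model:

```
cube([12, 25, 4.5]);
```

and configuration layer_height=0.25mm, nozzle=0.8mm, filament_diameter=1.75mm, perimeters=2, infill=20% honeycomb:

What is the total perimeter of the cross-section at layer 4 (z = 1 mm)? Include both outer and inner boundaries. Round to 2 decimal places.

At z = 1 mm: the cube is present — its section is the full 12×25 rectangle (perimeter 74.00 mm). Overall, the cross-section is a single solid region. Total boundary length (outer) = 74.00 mm.

74.00 mm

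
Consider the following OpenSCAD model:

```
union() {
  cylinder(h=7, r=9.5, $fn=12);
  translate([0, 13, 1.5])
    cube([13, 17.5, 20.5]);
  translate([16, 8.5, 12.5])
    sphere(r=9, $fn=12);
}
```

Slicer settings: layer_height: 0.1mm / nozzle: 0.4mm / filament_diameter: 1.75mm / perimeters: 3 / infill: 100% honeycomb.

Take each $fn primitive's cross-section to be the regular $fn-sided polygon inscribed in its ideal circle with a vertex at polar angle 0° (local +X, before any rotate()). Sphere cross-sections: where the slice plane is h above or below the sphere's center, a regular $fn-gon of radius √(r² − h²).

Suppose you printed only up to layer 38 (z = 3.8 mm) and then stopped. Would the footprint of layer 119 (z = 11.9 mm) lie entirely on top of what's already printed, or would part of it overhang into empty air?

Compare the two slices. At z = 3.8: the r=9.5 cylinder contributes a regular 12-gon of circumradius 9.5 (area = (12/2)·9.500²·sin(360°/12) = 270.75 mm²); the cube at (0, 13) is present — its section is the full 13×17.5 rectangle (area 227.50 mm²); the r=9 sphere at (16, 8.5) slices to a regular 12-gon of circumradius 2.304 (√(r²−h²) with h=8.7 from center) (area = (12/2)·2.304²·sin(360°/12) = 15.93 mm²); Combining (union): the 3 present regions are separate (no shared area or edge), so areas and boundary lengths simply add and each stays a separate island — area = 514.18 mm². At z = 11.9: the cylinder is absent (z outside [0, 7]); the cube at (0, 13) is present — its section is the full 13×17.5 rectangle (area 227.50 mm²); the r=9 sphere at (16, 8.5) contributes a regular 12-gon of circumradius √(9²−0.6²) = 8.980 (area = (12/2)·8.980²·sin(360°/12) = 241.92 mm²); Merging all regions: the regions partially overlap — summed areas 469.42 mm² minus the doubly-counted overlap 10.55 mm² gives 458.87 mm² — area = 458.87 mm². Checking containment: at z = 11.9 the cross-section extends beyond the z = 3.8 cross-section by about 215.24 mm².

part overhangs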